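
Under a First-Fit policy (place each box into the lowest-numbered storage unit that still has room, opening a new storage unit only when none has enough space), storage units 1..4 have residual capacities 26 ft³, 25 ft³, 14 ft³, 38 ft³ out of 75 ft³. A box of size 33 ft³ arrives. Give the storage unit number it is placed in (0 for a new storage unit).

Storage units with room: storage unit 4 (38 ft³).
The first with room is storage unit 4.

4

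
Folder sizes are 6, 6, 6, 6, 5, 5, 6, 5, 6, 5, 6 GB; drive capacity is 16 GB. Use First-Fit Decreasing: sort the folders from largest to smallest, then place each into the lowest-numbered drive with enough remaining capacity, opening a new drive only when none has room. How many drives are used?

Sorted descending: 6, 6, 6, 6, 6, 6, 6, 5, 5, 5, 5.
drive 1: place 6 GB, 10 GB left
drive 1: place 6 GB, 4 GB left
drive 2: place 6 GB, 10 GB left
drive 2: place 6 GB, 4 GB left
drive 3: place 6 GB, 10 GB left
drive 3: place 6 GB, 4 GB left
drive 4: place 6 GB, 10 GB left
drive 4: place 5 GB, 5 GB left
drive 4: place 5 GB, 0 GB left
drive 5: place 5 GB, 11 GB left
drive 5: place 5 GB, 6 GB left

5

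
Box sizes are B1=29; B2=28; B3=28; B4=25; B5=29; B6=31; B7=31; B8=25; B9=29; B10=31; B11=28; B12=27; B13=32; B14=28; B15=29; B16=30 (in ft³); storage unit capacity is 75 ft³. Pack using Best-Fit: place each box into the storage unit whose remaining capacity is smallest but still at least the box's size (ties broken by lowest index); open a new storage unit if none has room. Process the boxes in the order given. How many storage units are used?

8

Put B1 (29 ft³) in storage unit 1; 46 ft³ remain.
Put B2 (28 ft³) in storage unit 1; 18 ft³ remain.
Put B3 (28 ft³) in storage unit 2; 47 ft³ remain.
Put B4 (25 ft³) in storage unit 2; 22 ft³ remain.
Put B5 (29 ft³) in storage unit 3; 46 ft³ remain.
Put B6 (31 ft³) in storage unit 3; 15 ft³ remain.
Put B7 (31 ft³) in storage unit 4; 44 ft³ remain.
Put B8 (25 ft³) in storage unit 4; 19 ft³ remain.
Put B9 (29 ft³) in storage unit 5; 46 ft³ remain.
Put B10 (31 ft³) in storage unit 5; 15 ft³ remain.
Put B11 (28 ft³) in storage unit 6; 47 ft³ remain.
Put B12 (27 ft³) in storage unit 6; 20 ft³ remain.
Put B13 (32 ft³) in storage unit 7; 43 ft³ remain.
Put B14 (28 ft³) in storage unit 7; 15 ft³ remain.
Put B15 (29 ft³) in storage unit 8; 46 ft³ remain.
Put B16 (30 ft³) in storage unit 8; 16 ft³ remain.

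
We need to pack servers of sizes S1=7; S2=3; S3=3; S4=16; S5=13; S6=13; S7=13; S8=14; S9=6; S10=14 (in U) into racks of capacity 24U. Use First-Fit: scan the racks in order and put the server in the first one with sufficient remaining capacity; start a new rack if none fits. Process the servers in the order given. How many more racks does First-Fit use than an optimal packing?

First-Fit: [7,3,3,6] [16] [13] [13] [13] [14] [14] → 7 racks.
6 servers exceed 12U (half the capacity), and no two of those can share a rack, so at least 6 racks are needed.
An optimal packing achieves that bound: [16,7] [14,6,3] [14,3] [13] [13] [13] → 6 racks.
Excess: 7 − 6 = 1.

1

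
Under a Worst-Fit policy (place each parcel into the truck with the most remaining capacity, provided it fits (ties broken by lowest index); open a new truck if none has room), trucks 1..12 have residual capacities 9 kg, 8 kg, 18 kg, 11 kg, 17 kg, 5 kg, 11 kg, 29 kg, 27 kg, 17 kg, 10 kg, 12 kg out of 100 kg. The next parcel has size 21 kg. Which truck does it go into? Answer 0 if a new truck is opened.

8

Trucks with room: truck 8 (29 kg), truck 9 (27 kg).
Most room is truck 8 with 29 kg free.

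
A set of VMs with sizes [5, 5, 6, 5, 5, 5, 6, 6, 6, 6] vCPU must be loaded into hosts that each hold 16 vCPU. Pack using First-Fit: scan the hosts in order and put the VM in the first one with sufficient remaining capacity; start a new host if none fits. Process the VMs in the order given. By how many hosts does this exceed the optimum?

First-Fit: [5,5,6] [5,5,5] [6,6] [6,6] → 4 hosts.
Total size 55 vCPU; any packing needs at least ⌈55/16⌉ = 4 hosts.
So 4 is already optimal.

0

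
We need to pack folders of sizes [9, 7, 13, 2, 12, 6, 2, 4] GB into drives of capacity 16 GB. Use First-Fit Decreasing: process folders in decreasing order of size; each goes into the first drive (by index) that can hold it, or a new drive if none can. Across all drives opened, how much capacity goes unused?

Sorted descending: 13, 12, 9, 7, 6, 4, 2, 2.
13 GB → drive 1 (remaining 3 GB)
12 GB → drive 2 (remaining 4 GB)
9 GB → drive 3 (remaining 7 GB)
7 GB → drive 3 (remaining 0 GB)
6 GB → drive 4 (remaining 10 GB)
4 GB → drive 2 (remaining 0 GB)
2 GB → drive 1 (remaining 1 GB)
2 GB → drive 4 (remaining 8 GB)
4 drives × 16 GB = 64 GB; used 55 GB; unused 9 GB.

9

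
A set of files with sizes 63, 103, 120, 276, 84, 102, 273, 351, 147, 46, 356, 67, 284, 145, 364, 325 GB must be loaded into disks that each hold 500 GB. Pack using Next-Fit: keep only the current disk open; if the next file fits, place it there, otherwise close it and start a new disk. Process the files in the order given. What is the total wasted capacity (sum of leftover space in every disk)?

894

Put 63 GB in disk 1; 437 GB remain.
Put 103 GB in disk 1; 334 GB remain.
Put 120 GB in disk 1; 214 GB remain.
Put 276 GB in disk 2; 224 GB remain.
Put 84 GB in disk 2; 140 GB remain.
Put 102 GB in disk 2; 38 GB remain.
Put 273 GB in disk 3; 227 GB remain.
Put 351 GB in disk 4; 149 GB remain.
Put 147 GB in disk 4; 2 GB remain.
Put 46 GB in disk 5; 454 GB remain.
Put 356 GB in disk 5; 98 GB remain.
Put 67 GB in disk 5; 31 GB remain.
Put 284 GB in disk 6; 216 GB remain.
Put 145 GB in disk 6; 71 GB remain.
Put 364 GB in disk 7; 136 GB remain.
Put 325 GB in disk 8; 175 GB remain.
8 disks × 500 GB = 4000 GB; used 3106 GB; unused 894 GB.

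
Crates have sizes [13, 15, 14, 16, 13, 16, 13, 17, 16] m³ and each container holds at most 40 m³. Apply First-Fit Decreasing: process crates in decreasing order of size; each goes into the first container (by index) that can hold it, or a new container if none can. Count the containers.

Sorted descending: 17, 16, 16, 16, 15, 14, 13, 13, 13.
17 m³ → container 1 (remaining 23 m³)
16 m³ → container 1 (remaining 7 m³)
16 m³ → container 2 (remaining 24 m³)
16 m³ → container 2 (remaining 8 m³)
15 m³ → container 3 (remaining 25 m³)
14 m³ → container 3 (remaining 11 m³)
13 m³ → container 4 (remaining 27 m³)
13 m³ → container 4 (remaining 14 m³)
13 m³ → container 4 (remaining 1 m³)
Final containers: [17,16] [16,16] [15,14] [13,13,13].

4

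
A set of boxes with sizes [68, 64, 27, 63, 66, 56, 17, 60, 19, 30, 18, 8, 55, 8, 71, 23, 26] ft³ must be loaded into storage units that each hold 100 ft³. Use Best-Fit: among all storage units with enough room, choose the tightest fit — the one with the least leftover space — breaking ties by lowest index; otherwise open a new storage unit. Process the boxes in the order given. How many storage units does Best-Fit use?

68 ft³ → storage unit 1 (remaining 32 ft³)
64 ft³ → storage unit 2 (remaining 36 ft³)
27 ft³ → storage unit 1 (remaining 5 ft³)
63 ft³ → storage unit 3 (remaining 37 ft³)
66 ft³ → storage unit 4 (remaining 34 ft³)
56 ft³ → storage unit 5 (remaining 44 ft³)
17 ft³ → storage unit 4 (remaining 17 ft³)
60 ft³ → storage unit 6 (remaining 40 ft³)
19 ft³ → storage unit 2 (remaining 17 ft³)
30 ft³ → storage unit 3 (remaining 7 ft³)
18 ft³ → storage unit 6 (remaining 22 ft³)
8 ft³ → storage unit 2 (remaining 9 ft³)
55 ft³ → storage unit 7 (remaining 45 ft³)
8 ft³ → storage unit 2 (remaining 1 ft³)
71 ft³ → storage unit 8 (remaining 29 ft³)
23 ft³ → storage unit 8 (remaining 6 ft³)
26 ft³ → storage unit 5 (remaining 18 ft³)

8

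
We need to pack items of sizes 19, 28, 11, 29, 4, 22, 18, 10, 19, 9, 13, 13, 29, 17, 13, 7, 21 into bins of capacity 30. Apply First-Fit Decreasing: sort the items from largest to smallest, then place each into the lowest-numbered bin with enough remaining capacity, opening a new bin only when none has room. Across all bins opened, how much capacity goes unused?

Sorted descending: 29, 29, 28, 22, 21, 19, 19, 18, 17, 13, 13, 13, 11, 10, 9, 7, 4.
29 → bin 1 (remaining 1)
29 → bin 2 (remaining 1)
28 → bin 3 (remaining 2)
22 → bin 4 (remaining 8)
21 → bin 5 (remaining 9)
19 → bin 6 (remaining 11)
19 → bin 7 (remaining 11)
18 → bin 8 (remaining 12)
17 → bin 9 (remaining 13)
13 → bin 9 (remaining 0)
13 → bin 10 (remaining 17)
13 → bin 10 (remaining 4)
11 → bin 6 (remaining 0)
10 → bin 7 (remaining 1)
9 → bin 5 (remaining 0)
7 → bin 4 (remaining 1)
4 → bin 8 (remaining 8)
10 bins × 30 = 300; used 282; unused 18.

18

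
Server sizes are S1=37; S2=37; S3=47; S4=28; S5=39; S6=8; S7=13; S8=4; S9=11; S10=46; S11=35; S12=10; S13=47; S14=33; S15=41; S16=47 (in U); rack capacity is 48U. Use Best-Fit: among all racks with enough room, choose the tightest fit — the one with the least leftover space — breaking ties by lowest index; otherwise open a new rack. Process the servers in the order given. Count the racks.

11 racks

Put S1 (37U) in rack 1; 11U remain.
Put S2 (37U) in rack 2; 11U remain.
Put S3 (47U) in rack 3; 1U remain.
Put S4 (28U) in rack 4; 20U remain.
Put S5 (39U) in rack 5; 9U remain.
Put S6 (8U) in rack 5; 1U remain.
Put S7 (13U) in rack 4; 7U remain.
Put S8 (4U) in rack 4; 3U remain.
Put S9 (11U) in rack 1; 0U remain.
Put S10 (46U) in rack 6; 2U remain.
Put S11 (35U) in rack 7; 13U remain.
Put S12 (10U) in rack 2; 1U remain.
Put S13 (47U) in rack 8; 1U remain.
Put S14 (33U) in rack 9; 15U remain.
Put S15 (41U) in rack 10; 7U remain.
Put S16 (47U) in rack 11; 1U remain.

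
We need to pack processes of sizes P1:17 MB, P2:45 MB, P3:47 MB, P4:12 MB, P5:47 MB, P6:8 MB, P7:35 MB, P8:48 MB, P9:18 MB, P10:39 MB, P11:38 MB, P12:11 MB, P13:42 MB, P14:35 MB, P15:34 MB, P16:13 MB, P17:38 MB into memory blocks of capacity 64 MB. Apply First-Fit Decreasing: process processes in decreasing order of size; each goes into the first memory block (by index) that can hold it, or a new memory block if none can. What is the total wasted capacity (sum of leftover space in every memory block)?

177

Sorted descending: 48, 47, 47, 45, 42, 39, 38, 38, 35, 35, 34, 18, 17, 13, 12, 11, 8.
memory block 1: place 48 MB, 16 MB left
memory block 2: place 47 MB, 17 MB left
memory block 3: place 47 MB, 17 MB left
memory block 4: place 45 MB, 19 MB left
memory block 5: place 42 MB, 22 MB left
memory block 6: place 39 MB, 25 MB left
memory block 7: place 38 MB, 26 MB left
memory block 8: place 38 MB, 26 MB left
memory block 9: place 35 MB, 29 MB left
memory block 10: place 35 MB, 29 MB left
memory block 11: place 34 MB, 30 MB left
memory block 4: place 18 MB, 1 MB left
memory block 2: place 17 MB, 0 MB left
memory block 1: place 13 MB, 3 MB left
memory block 3: place 12 MB, 5 MB left
memory block 5: place 11 MB, 11 MB left
memory block 5: place 8 MB, 3 MB left
11 memory blocks × 64 MB = 704 MB; used 527 MB; unused 177 MB.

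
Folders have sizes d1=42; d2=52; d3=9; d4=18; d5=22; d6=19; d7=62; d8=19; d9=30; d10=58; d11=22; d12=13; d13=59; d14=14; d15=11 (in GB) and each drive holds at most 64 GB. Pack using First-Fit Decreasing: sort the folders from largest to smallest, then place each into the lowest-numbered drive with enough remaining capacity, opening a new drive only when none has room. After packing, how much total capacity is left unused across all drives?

Sorted descending: 62, 59, 58, 52, 42, 30, 22, 22, 19, 19, 18, 14, 13, 11, 9.
drive 1: place 62 GB, 2 GB left
drive 2: place 59 GB, 5 GB left
drive 3: place 58 GB, 6 GB left
drive 4: place 52 GB, 12 GB left
drive 5: place 42 GB, 22 GB left
drive 6: place 30 GB, 34 GB left
drive 5: place 22 GB, 0 GB left
drive 6: place 22 GB, 12 GB left
drive 7: place 19 GB, 45 GB left
drive 7: place 19 GB, 26 GB left
drive 7: place 18 GB, 8 GB left
drive 8: place 14 GB, 50 GB left
drive 8: place 13 GB, 37 GB left
drive 4: place 11 GB, 1 GB left
drive 6: place 9 GB, 3 GB left
8 drives × 64 GB = 512 GB; used 450 GB; unused 62 GB.

62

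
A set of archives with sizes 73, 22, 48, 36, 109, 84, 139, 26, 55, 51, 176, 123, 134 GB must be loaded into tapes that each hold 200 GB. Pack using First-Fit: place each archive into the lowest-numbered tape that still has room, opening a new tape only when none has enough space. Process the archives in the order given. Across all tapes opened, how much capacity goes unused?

73 GB → tape 1 (remaining 127 GB)
22 GB → tape 1 (remaining 105 GB)
48 GB → tape 1 (remaining 57 GB)
36 GB → tape 1 (remaining 21 GB)
109 GB → tape 2 (remaining 91 GB)
84 GB → tape 2 (remaining 7 GB)
139 GB → tape 3 (remaining 61 GB)
26 GB → tape 3 (remaining 35 GB)
55 GB → tape 4 (remaining 145 GB)
51 GB → tape 4 (remaining 94 GB)
176 GB → tape 5 (remaining 24 GB)
123 GB → tape 6 (remaining 77 GB)
134 GB → tape 7 (remaining 66 GB)
7 tapes × 200 GB = 1400 GB; used 1076 GB; unused 324 GB.

324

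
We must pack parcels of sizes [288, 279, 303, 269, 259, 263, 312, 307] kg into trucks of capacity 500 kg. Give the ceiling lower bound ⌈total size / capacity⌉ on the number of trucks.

5

Total size = 288 + 279 + 303 + 269 + 259 + 263 + 312 + 307 = 2280 kg.
⌈2280 / 500⌉ = 5.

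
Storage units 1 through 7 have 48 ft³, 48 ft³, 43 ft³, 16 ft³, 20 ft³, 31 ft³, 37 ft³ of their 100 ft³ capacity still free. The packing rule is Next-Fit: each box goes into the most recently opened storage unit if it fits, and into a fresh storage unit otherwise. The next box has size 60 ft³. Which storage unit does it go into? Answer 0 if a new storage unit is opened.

Next-Fit only looks at storage unit 7, which has 37 ft³ free.
60 ft³ does not fit, so a new storage unit is opened.

0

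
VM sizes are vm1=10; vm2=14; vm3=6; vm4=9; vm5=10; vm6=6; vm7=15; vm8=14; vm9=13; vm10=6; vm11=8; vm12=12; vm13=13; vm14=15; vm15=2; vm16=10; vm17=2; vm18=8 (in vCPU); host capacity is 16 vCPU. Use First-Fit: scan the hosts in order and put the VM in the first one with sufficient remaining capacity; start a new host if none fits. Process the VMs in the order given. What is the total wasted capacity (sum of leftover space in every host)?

19

host 1: place vm1 (10 vCPU), 6 vCPU left
host 2: place vm2 (14 vCPU), 2 vCPU left
host 1: place vm3 (6 vCPU), 0 vCPU left
host 3: place vm4 (9 vCPU), 7 vCPU left
host 4: place vm5 (10 vCPU), 6 vCPU left
host 3: place vm6 (6 vCPU), 1 vCPU left
host 5: place vm7 (15 vCPU), 1 vCPU left
host 6: place vm8 (14 vCPU), 2 vCPU left
host 7: place vm9 (13 vCPU), 3 vCPU left
host 4: place vm10 (6 vCPU), 0 vCPU left
host 8: place vm11 (8 vCPU), 8 vCPU left
host 9: place vm12 (12 vCPU), 4 vCPU left
host 10: place vm13 (13 vCPU), 3 vCPU left
host 11: place vm14 (15 vCPU), 1 vCPU left
host 2: place vm15 (2 vCPU), 0 vCPU left
host 12: place vm16 (10 vCPU), 6 vCPU left
host 6: place vm17 (2 vCPU), 0 vCPU left
host 8: place vm18 (8 vCPU), 0 vCPU left
12 hosts × 16 vCPU = 192 vCPU; used 173 vCPU; unused 19 vCPU.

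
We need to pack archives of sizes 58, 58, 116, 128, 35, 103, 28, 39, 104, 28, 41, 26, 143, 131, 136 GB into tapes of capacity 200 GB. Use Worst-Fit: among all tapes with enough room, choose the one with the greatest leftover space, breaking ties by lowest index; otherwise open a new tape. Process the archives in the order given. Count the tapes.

tape 1: place 58 GB, 142 GB left
tape 1: place 58 GB, 84 GB left
tape 2: place 116 GB, 84 GB left
tape 3: place 128 GB, 72 GB left
tape 1: place 35 GB, 49 GB left
tape 4: place 103 GB, 97 GB left
tape 4: place 28 GB, 69 GB left
tape 2: place 39 GB, 45 GB left
tape 5: place 104 GB, 96 GB left
tape 5: place 28 GB, 68 GB left
tape 3: place 41 GB, 31 GB left
tape 4: place 26 GB, 43 GB left
tape 6: place 143 GB, 57 GB left
tape 7: place 131 GB, 69 GB left
tape 8: place 136 GB, 64 GB left
Final tapes: [58,58,35] [116,39] [128,41] [103,28,26] [104,28] [143] [131] [136].

8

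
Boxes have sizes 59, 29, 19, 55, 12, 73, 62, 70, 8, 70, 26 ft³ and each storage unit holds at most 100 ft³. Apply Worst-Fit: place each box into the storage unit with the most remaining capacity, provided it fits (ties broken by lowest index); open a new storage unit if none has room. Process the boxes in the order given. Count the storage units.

storage unit 1: place 59 ft³, 41 ft³ left
storage unit 1: place 29 ft³, 12 ft³ left
storage unit 2: place 19 ft³, 81 ft³ left
storage unit 2: place 55 ft³, 26 ft³ left
storage unit 2: place 12 ft³, 14 ft³ left
storage unit 3: place 73 ft³, 27 ft³ left
storage unit 4: place 62 ft³, 38 ft³ left
storage unit 5: place 70 ft³, 30 ft³ left
storage unit 4: place 8 ft³, 30 ft³ left
storage unit 6: place 70 ft³, 30 ft³ left
storage unit 4: place 26 ft³, 4 ft³ left

6 storage units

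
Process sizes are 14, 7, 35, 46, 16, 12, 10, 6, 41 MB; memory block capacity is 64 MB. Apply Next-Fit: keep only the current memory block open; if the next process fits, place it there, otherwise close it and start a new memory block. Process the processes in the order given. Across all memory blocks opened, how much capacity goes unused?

Put 14 MB in memory block 1; 50 MB remain.
Put 7 MB in memory block 1; 43 MB remain.
Put 35 MB in memory block 1; 8 MB remain.
Put 46 MB in memory block 2; 18 MB remain.
Put 16 MB in memory block 2; 2 MB remain.
Put 12 MB in memory block 3; 52 MB remain.
Put 10 MB in memory block 3; 42 MB remain.
Put 6 MB in memory block 3; 36 MB remain.
Put 41 MB in memory block 4; 23 MB remain.
4 memory blocks × 64 MB = 256 MB; used 187 MB; unused 69 MB.

69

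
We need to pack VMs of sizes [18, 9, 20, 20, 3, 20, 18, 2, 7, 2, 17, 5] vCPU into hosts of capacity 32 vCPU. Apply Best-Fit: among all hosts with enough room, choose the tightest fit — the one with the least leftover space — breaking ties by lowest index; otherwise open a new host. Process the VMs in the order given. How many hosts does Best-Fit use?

Put 18 vCPU in host 1; 14 vCPU remain.
Put 9 vCPU in host 1; 5 vCPU remain.
Put 20 vCPU in host 2; 12 vCPU remain.
Put 20 vCPU in host 3; 12 vCPU remain.
Put 3 vCPU in host 1; 2 vCPU remain.
Put 20 vCPU in host 4; 12 vCPU remain.
Put 18 vCPU in host 5; 14 vCPU remain.
Put 2 vCPU in host 1; 0 vCPU remain.
Put 7 vCPU in host 2; 5 vCPU remain.
Put 2 vCPU in host 2; 3 vCPU remain.
Put 17 vCPU in host 6; 15 vCPU remain.
Put 5 vCPU in host 3; 7 vCPU remain.
Final hosts: [18,9,3,2] [20,7,2] [20,5] [20] [18] [17].

6 hosts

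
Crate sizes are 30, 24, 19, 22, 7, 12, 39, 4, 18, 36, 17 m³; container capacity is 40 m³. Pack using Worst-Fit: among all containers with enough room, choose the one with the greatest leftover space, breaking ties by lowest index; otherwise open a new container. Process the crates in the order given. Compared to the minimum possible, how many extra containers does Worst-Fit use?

1

Worst-Fit: [30] [24,4] [19,7] [22,12] [39] [18,17] [36] → 7 containers.
Total size 228 m³; any packing needs at least ⌈228/40⌉ = 6 containers.
An optimal packing achieves that bound: [39] [36,4] [30,7] [24,12] [22,18] [19,17] → 6 containers.
Excess: 7 − 6 = 1.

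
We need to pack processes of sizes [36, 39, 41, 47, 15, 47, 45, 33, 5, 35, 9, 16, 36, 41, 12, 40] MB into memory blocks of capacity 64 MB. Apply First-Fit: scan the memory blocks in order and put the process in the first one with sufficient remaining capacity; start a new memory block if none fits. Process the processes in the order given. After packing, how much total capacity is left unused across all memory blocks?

Put 36 MB in memory block 1; 28 MB remain.
Put 39 MB in memory block 2; 25 MB remain.
Put 41 MB in memory block 3; 23 MB remain.
Put 47 MB in memory block 4; 17 MB remain.
Put 15 MB in memory block 1; 13 MB remain.
Put 47 MB in memory block 5; 17 MB remain.
Put 45 MB in memory block 6; 19 MB remain.
Put 33 MB in memory block 7; 31 MB remain.
Put 5 MB in memory block 1; 8 MB remain.
Put 35 MB in memory block 8; 29 MB remain.
Put 9 MB in memory block 2; 16 MB remain.
Put 16 MB in memory block 2; 0 MB remain.
Put 36 MB in memory block 9; 28 MB remain.
Put 41 MB in memory block 10; 23 MB remain.
Put 12 MB in memory block 3; 11 MB remain.
Put 40 MB in memory block 11; 24 MB remain.
11 memory blocks × 64 MB = 704 MB; used 497 MB; unused 207 MB.

207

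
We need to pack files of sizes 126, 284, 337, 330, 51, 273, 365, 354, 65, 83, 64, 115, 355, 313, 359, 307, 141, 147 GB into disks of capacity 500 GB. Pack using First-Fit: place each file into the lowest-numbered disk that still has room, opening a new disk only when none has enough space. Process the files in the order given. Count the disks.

10

126 GB → disk 1 (remaining 374 GB)
284 GB → disk 1 (remaining 90 GB)
337 GB → disk 2 (remaining 163 GB)
330 GB → disk 3 (remaining 170 GB)
51 GB → disk 1 (remaining 39 GB)
273 GB → disk 4 (remaining 227 GB)
365 GB → disk 5 (remaining 135 GB)
354 GB → disk 6 (remaining 146 GB)
65 GB → disk 2 (remaining 98 GB)
83 GB → disk 2 (remaining 15 GB)
64 GB → disk 3 (remaining 106 GB)
115 GB → disk 4 (remaining 112 GB)
355 GB → disk 7 (remaining 145 GB)
313 GB → disk 8 (remaining 187 GB)
359 GB → disk 9 (remaining 141 GB)
307 GB → disk 10 (remaining 193 GB)
141 GB → disk 6 (remaining 5 GB)
147 GB → disk 8 (remaining 40 GB)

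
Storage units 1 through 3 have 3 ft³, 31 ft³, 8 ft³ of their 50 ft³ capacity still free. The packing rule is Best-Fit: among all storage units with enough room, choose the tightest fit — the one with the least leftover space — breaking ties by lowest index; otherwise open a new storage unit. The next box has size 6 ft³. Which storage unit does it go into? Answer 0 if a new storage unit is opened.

Storage units with room: storage unit 2 (31 ft³), storage unit 3 (8 ft³).
Tightest fit is storage unit 3 with 8 ft³ free.

3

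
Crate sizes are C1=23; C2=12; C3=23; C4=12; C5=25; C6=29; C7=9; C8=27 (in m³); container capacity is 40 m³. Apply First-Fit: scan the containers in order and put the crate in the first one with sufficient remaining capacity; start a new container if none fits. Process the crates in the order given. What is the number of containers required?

C1 (23 m³) → container 1 (remaining 17 m³)
C2 (12 m³) → container 1 (remaining 5 m³)
C3 (23 m³) → container 2 (remaining 17 m³)
C4 (12 m³) → container 2 (remaining 5 m³)
C5 (25 m³) → container 3 (remaining 15 m³)
C6 (29 m³) → container 4 (remaining 11 m³)
C7 (9 m³) → container 3 (remaining 6 m³)
C8 (27 m³) → container 5 (remaining 13 m³)

5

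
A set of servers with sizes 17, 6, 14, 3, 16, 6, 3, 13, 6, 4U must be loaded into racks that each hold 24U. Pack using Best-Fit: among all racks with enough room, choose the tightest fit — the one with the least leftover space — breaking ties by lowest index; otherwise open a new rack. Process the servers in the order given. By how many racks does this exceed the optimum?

Best-Fit: [17,6] [14,3,6] [16,3,4] [13,6] → 4 racks.
Total size 88U; any packing needs at least ⌈88/24⌉ = 4 racks.
So 4 is already optimal.

0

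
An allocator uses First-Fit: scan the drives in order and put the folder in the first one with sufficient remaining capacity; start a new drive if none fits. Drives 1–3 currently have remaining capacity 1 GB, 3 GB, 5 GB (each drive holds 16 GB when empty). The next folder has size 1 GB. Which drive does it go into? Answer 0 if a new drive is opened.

1

Drives with room: drive 1 (1 GB), drive 2 (3 GB), drive 3 (5 GB).
The first with room is drive 1.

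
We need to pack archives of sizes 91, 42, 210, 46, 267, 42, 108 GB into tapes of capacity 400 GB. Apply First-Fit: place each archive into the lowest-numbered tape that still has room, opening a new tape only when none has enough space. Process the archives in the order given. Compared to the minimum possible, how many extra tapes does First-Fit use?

0

First-Fit: [91,42,210,46] [267,42] [108] → 3 tapes.
Total size 806 GB; any packing needs at least ⌈806/400⌉ = 3 tapes.
So 3 is already optimal.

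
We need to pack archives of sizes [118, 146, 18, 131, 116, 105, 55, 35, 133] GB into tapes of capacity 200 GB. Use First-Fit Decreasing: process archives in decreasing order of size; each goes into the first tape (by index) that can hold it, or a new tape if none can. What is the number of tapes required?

6

Sorted descending: 146, 133, 131, 118, 116, 105, 55, 35, 18.
146 GB → tape 1 (remaining 54 GB)
133 GB → tape 2 (remaining 67 GB)
131 GB → tape 3 (remaining 69 GB)
118 GB → tape 4 (remaining 82 GB)
116 GB → tape 5 (remaining 84 GB)
105 GB → tape 6 (remaining 95 GB)
55 GB → tape 2 (remaining 12 GB)
35 GB → tape 1 (remaining 19 GB)
18 GB → tape 1 (remaining 1 GB)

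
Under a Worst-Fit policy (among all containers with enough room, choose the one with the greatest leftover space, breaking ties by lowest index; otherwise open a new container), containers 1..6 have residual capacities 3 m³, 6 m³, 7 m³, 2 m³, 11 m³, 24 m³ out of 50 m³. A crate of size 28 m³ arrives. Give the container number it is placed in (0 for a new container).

No container has ≥ 28 m³ free, so a new container is opened.

0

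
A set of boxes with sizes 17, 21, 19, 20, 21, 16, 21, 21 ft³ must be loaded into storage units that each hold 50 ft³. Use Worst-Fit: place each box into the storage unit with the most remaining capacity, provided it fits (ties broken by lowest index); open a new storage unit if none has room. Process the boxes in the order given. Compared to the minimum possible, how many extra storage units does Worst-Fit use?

0

Worst-Fit: [17,21] [19,20] [21,16] [21,21] → 4 storage units.
Total size 156 ft³; any packing needs at least ⌈156/50⌉ = 4 storage units.
So 4 is already optimal.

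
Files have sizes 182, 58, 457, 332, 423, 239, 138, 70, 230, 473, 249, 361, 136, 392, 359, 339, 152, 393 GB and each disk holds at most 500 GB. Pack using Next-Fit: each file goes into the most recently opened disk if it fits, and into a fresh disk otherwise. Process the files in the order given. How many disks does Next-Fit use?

182 GB → disk 1 (remaining 318 GB)
58 GB → disk 1 (remaining 260 GB)
457 GB → disk 2 (remaining 43 GB)
332 GB → disk 3 (remaining 168 GB)
423 GB → disk 4 (remaining 77 GB)
239 GB → disk 5 (remaining 261 GB)
138 GB → disk 5 (remaining 123 GB)
70 GB → disk 5 (remaining 53 GB)
230 GB → disk 6 (remaining 270 GB)
473 GB → disk 7 (remaining 27 GB)
249 GB → disk 8 (remaining 251 GB)
361 GB → disk 9 (remaining 139 GB)
136 GB → disk 9 (remaining 3 GB)
392 GB → disk 10 (remaining 108 GB)
359 GB → disk 11 (remaining 141 GB)
339 GB → disk 12 (remaining 161 GB)
152 GB → disk 12 (remaining 9 GB)
393 GB → disk 13 (remaining 107 GB)

13 disks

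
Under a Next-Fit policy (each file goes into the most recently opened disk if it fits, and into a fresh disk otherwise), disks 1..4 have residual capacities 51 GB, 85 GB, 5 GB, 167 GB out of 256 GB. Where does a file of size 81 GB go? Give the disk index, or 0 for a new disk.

4

Next-Fit only looks at disk 4, which has 167 GB free.
81 GB fits there.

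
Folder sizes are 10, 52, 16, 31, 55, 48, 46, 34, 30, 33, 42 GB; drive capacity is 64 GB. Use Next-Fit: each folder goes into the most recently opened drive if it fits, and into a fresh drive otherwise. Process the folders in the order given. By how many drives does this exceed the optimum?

Next-Fit: [10,52] [16,31] [55] [48] [46] [34,30] [33] [42] → 8 drives.
Total size 397 GB; any packing needs at least ⌈397/64⌉ = 7 drives.
An optimal packing achieves that bound: [55] [52,10] [48,16] [46] [42] [34,30] [33,31] → 7 drives.
Excess: 8 − 7 = 1.

1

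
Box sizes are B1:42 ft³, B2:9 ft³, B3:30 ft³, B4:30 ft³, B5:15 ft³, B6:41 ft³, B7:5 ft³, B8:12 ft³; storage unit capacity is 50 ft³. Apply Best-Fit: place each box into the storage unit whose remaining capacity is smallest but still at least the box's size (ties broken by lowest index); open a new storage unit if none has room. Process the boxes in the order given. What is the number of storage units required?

storage unit 1: place B1 (42 ft³), 8 ft³ left
storage unit 2: place B2 (9 ft³), 41 ft³ left
storage unit 2: place B3 (30 ft³), 11 ft³ left
storage unit 3: place B4 (30 ft³), 20 ft³ left
storage unit 3: place B5 (15 ft³), 5 ft³ left
storage unit 4: place B6 (41 ft³), 9 ft³ left
storage unit 3: place B7 (5 ft³), 0 ft³ left
storage unit 5: place B8 (12 ft³), 38 ft³ left

5 storage units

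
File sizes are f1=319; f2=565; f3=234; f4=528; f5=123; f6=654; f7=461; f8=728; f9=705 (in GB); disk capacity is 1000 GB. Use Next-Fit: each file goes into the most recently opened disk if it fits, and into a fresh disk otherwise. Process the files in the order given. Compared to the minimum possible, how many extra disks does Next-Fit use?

Next-Fit: [319,565] [234,528,123] [654] [461] [728] [705] → 6 disks.
Total size 4317 GB; any packing needs at least ⌈4317/1000⌉ = 5 disks.
An optimal packing achieves that bound: [728,234] [705,123] [654,319] [565] [528,461] → 5 disks.
Excess: 6 − 5 = 1.

1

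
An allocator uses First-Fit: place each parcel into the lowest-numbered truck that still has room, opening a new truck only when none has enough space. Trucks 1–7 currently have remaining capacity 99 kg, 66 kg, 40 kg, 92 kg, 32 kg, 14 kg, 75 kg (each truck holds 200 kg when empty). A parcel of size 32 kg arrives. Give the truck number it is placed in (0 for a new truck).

Trucks with room: truck 1 (99 kg), truck 2 (66 kg), truck 3 (40 kg), truck 4 (92 kg), truck 5 (32 kg), truck 7 (75 kg).
The first with room is truck 1.

1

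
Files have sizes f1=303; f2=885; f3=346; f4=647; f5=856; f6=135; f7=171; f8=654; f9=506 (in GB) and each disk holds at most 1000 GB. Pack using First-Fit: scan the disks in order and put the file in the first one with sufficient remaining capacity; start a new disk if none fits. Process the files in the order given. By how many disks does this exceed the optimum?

First-Fit: [303,346,135,171] [885] [647] [856] [654] [506] → 6 disks.
Total size 4503 GB; any packing needs at least ⌈4503/1000⌉ = 5 disks.
An optimal packing achieves that bound: [885] [856,135] [654,346] [647,303] [506,171] → 5 disks.
Excess: 6 − 5 = 1.

1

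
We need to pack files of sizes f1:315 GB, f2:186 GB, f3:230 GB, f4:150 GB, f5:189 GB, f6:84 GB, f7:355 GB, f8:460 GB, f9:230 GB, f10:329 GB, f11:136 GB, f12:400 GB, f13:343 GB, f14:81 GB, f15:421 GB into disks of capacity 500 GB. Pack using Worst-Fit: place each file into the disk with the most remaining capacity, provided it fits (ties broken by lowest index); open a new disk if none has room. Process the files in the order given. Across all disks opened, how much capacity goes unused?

1091

f1 (315 GB) → disk 1 (remaining 185 GB)
f2 (186 GB) → disk 2 (remaining 314 GB)
f3 (230 GB) → disk 2 (remaining 84 GB)
f4 (150 GB) → disk 1 (remaining 35 GB)
f5 (189 GB) → disk 3 (remaining 311 GB)
f6 (84 GB) → disk 3 (remaining 227 GB)
f7 (355 GB) → disk 4 (remaining 145 GB)
f8 (460 GB) → disk 5 (remaining 40 GB)
f9 (230 GB) → disk 6 (remaining 270 GB)
f10 (329 GB) → disk 7 (remaining 171 GB)
f11 (136 GB) → disk 6 (remaining 134 GB)
f12 (400 GB) → disk 8 (remaining 100 GB)
f13 (343 GB) → disk 9 (remaining 157 GB)
f14 (81 GB) → disk 3 (remaining 146 GB)
f15 (421 GB) → disk 10 (remaining 79 GB)
10 disks × 500 GB = 5000 GB; used 3909 GB; unused 1091 GB.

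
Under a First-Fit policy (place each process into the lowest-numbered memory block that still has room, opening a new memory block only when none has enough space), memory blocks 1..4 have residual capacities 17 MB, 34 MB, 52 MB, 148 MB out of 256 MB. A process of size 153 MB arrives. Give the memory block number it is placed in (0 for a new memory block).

0

No memory block has ≥ 153 MB free, so a new memory block is opened.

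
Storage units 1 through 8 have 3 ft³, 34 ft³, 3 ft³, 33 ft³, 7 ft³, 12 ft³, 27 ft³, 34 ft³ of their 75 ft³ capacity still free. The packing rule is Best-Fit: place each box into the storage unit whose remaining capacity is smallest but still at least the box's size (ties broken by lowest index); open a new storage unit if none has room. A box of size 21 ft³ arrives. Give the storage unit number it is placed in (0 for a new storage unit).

Storage units with room: storage unit 2 (34 ft³), storage unit 4 (33 ft³), storage unit 7 (27 ft³), storage unit 8 (34 ft³).
Tightest fit is storage unit 7 with 27 ft³ free.

7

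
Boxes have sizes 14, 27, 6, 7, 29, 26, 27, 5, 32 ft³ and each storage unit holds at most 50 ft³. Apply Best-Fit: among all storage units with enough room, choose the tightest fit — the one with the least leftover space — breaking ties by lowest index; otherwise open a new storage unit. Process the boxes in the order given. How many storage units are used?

storage unit 1: place 14 ft³, 36 ft³ left
storage unit 1: place 27 ft³, 9 ft³ left
storage unit 1: place 6 ft³, 3 ft³ left
storage unit 2: place 7 ft³, 43 ft³ left
storage unit 2: place 29 ft³, 14 ft³ left
storage unit 3: place 26 ft³, 24 ft³ left
storage unit 4: place 27 ft³, 23 ft³ left
storage unit 2: place 5 ft³, 9 ft³ left
storage unit 5: place 32 ft³, 18 ft³ left
Final storage units: [14,27,6] [7,29,5] [26] [27] [32].

5 storage units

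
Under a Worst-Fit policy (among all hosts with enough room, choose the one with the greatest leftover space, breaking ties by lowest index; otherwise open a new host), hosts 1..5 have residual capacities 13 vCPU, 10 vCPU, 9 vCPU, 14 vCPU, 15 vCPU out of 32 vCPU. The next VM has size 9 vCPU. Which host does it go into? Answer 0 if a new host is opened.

5

Hosts with room: host 1 (13 vCPU), host 2 (10 vCPU), host 3 (9 vCPU), host 4 (14 vCPU), host 5 (15 vCPU).
Most room is host 5 with 15 vCPU free.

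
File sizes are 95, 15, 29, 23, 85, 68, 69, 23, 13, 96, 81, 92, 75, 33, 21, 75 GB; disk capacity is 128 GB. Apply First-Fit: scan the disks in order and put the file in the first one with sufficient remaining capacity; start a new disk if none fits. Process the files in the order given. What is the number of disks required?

95 GB → disk 1 (remaining 33 GB)
15 GB → disk 1 (remaining 18 GB)
29 GB → disk 2 (remaining 99 GB)
23 GB → disk 2 (remaining 76 GB)
85 GB → disk 3 (remaining 43 GB)
68 GB → disk 2 (remaining 8 GB)
69 GB → disk 4 (remaining 59 GB)
23 GB → disk 3 (remaining 20 GB)
13 GB → disk 1 (remaining 5 GB)
96 GB → disk 5 (remaining 32 GB)
81 GB → disk 6 (remaining 47 GB)
92 GB → disk 7 (remaining 36 GB)
75 GB → disk 8 (remaining 53 GB)
33 GB → disk 4 (remaining 26 GB)
21 GB → disk 4 (remaining 5 GB)
75 GB → disk 9 (remaining 53 GB)
Final disks: [95,15,13] [29,23,68] [85,23] [69,33,21] [96] [81] [92] [75] [75].

9 disks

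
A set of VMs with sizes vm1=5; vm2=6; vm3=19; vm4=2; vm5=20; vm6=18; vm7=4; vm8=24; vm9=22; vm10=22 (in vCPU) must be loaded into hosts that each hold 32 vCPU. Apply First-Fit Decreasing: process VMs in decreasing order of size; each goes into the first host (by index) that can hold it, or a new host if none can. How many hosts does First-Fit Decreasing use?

6 hosts

Sorted descending: 24, 22, 22, 20, 19, 18, 6, 5, 4, 2.
24 vCPU → host 1 (remaining 8 vCPU)
22 vCPU → host 2 (remaining 10 vCPU)
22 vCPU → host 3 (remaining 10 vCPU)
20 vCPU → host 4 (remaining 12 vCPU)
19 vCPU → host 5 (remaining 13 vCPU)
18 vCPU → host 6 (remaining 14 vCPU)
6 vCPU → host 1 (remaining 2 vCPU)
5 vCPU → host 2 (remaining 5 vCPU)
4 vCPU → host 2 (remaining 1 vCPU)
2 vCPU → host 1 (remaining 0 vCPU)
Final hosts: [24,6,2] [22,5,4] [22] [20] [19] [18].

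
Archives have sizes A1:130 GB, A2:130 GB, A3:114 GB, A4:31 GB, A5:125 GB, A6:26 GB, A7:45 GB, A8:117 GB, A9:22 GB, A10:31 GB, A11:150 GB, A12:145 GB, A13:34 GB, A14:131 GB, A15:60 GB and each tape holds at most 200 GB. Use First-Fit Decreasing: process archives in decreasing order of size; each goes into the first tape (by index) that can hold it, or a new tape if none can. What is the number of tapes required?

8 tapes

Sorted descending: 150, 145, 131, 130, 130, 125, 117, 114, 60, 45, 34, 31, 31, 26, 22.
Put 150 GB in tape 1; 50 GB remain.
Put 145 GB in tape 2; 55 GB remain.
Put 131 GB in tape 3; 69 GB remain.
Put 130 GB in tape 4; 70 GB remain.
Put 130 GB in tape 5; 70 GB remain.
Put 125 GB in tape 6; 75 GB remain.
Put 117 GB in tape 7; 83 GB remain.
Put 114 GB in tape 8; 86 GB remain.
Put 60 GB in tape 3; 9 GB remain.
Put 45 GB in tape 1; 5 GB remain.
Put 34 GB in tape 2; 21 GB remain.
Put 31 GB in tape 4; 39 GB remain.
Put 31 GB in tape 4; 8 GB remain.
Put 26 GB in tape 5; 44 GB remain.
Put 22 GB in tape 5; 22 GB remain.
Final tapes: [150,45] [145,34] [131,60] [130,31,31] [130,26,22] [125] [117] [114].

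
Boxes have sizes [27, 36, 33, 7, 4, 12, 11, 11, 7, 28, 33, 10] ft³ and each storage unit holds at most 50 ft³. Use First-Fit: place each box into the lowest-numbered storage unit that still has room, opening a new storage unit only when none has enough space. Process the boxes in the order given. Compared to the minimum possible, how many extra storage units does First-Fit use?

0

First-Fit: [27,7,4,12] [36,11] [33,11] [7,28,10] [33] → 5 storage units.
Total size 219 ft³; any packing needs at least ⌈219/50⌉ = 5 storage units.
So 5 is already optimal.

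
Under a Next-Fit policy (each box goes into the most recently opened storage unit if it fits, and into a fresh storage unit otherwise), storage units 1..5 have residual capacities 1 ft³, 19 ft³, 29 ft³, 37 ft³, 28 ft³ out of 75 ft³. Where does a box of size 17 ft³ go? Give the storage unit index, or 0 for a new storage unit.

Next-Fit only looks at storage unit 5, which has 28 ft³ free.
17 ft³ fits there.

5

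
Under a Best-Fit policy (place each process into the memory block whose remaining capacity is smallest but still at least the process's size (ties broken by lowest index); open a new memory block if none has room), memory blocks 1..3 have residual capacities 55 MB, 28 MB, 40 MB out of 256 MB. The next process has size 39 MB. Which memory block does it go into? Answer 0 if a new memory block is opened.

3

Memory blocks with room: memory block 1 (55 MB), memory block 3 (40 MB).
Tightest fit is memory block 3 with 40 MB free.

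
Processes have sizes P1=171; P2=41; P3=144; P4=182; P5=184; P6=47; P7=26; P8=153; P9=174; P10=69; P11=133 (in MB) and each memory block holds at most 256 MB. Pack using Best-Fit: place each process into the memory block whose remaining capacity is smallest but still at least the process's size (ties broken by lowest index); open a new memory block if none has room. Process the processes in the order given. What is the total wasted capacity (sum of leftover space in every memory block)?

468

Put P1 (171 MB) in memory block 1; 85 MB remain.
Put P2 (41 MB) in memory block 1; 44 MB remain.
Put P3 (144 MB) in memory block 2; 112 MB remain.
Put P4 (182 MB) in memory block 3; 74 MB remain.
Put P5 (184 MB) in memory block 4; 72 MB remain.
Put P6 (47 MB) in memory block 4; 25 MB remain.
Put P7 (26 MB) in memory block 1; 18 MB remain.
Put P8 (153 MB) in memory block 5; 103 MB remain.
Put P9 (174 MB) in memory block 6; 82 MB remain.
Put P10 (69 MB) in memory block 3; 5 MB remain.
Put P11 (133 MB) in memory block 7; 123 MB remain.
7 memory blocks × 256 MB = 1792 MB; used 1324 MB; unused 468 MB.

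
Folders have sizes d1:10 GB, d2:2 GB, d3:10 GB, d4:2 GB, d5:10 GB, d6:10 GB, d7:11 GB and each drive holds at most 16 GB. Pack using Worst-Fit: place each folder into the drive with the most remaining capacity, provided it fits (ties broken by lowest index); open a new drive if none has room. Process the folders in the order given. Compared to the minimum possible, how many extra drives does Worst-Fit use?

Worst-Fit: [10,2] [10,2] [10] [10] [11] → 5 drives.
5 folders exceed 8 GB (half the capacity), and no two of those can share a drive, so at least 5 drives are needed.
So 5 is already optimal.

0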